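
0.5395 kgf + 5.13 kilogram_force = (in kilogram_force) 5.67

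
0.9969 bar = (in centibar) 99.69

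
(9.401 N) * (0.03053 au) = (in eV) 2.68e+29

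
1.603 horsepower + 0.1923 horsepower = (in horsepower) 1.795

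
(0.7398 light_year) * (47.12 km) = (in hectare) 3.298e+16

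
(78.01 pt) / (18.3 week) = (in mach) 7.302e-12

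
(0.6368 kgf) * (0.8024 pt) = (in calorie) 0.0004225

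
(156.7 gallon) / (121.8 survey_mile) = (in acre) 7.478e-10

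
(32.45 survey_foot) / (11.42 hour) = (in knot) 0.0004677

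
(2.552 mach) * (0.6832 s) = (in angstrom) 5.937e+12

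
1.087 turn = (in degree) 391.3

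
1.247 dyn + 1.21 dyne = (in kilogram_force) 2.505e-06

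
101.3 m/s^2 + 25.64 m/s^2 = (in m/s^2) 126.9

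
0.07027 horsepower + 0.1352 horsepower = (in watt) 153.2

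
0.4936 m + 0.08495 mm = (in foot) 1.62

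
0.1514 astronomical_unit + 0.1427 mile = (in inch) 8.917e+11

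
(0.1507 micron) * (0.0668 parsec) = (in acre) 7.676e+04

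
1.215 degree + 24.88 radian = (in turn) 3.963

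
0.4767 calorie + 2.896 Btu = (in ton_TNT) 7.307e-07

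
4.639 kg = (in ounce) 163.6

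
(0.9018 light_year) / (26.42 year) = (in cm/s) 1.024e+09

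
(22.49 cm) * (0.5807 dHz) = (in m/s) 0.01306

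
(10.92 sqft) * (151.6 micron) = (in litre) 0.1538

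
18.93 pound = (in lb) 18.93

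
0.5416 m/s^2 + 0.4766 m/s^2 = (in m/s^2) 1.018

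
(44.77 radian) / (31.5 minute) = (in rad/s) 0.02369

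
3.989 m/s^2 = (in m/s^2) 3.989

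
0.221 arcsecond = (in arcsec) 0.221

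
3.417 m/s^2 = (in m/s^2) 3.417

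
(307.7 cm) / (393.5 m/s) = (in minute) 0.0001303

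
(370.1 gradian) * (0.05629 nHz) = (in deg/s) 1.875e-08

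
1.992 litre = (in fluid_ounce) 67.36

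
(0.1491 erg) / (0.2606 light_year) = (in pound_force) 1.36e-24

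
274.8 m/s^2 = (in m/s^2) 274.8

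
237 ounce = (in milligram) 6.719e+06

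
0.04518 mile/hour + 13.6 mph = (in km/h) 21.96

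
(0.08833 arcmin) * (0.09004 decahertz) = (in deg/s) 0.001326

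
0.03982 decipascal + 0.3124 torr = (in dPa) 416.5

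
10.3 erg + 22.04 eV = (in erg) 10.3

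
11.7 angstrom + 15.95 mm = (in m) 0.01595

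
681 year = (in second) 2.148e+10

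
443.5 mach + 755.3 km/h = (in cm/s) 1.512e+07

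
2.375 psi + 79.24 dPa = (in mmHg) 122.9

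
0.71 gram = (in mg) 710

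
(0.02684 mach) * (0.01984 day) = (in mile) 9.734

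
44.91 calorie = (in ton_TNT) 4.491e-08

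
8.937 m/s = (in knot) 17.37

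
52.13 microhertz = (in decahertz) 5.213e-06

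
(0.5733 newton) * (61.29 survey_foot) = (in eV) 6.685e+19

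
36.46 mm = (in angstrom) 3.646e+08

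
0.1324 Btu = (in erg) 1.397e+09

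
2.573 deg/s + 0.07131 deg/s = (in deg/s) 2.644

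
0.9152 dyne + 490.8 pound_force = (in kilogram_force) 222.6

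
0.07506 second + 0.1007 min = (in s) 6.117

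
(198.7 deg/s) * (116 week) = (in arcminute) 8.364e+11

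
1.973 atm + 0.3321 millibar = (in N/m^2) 1.999e+05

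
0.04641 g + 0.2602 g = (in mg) 306.6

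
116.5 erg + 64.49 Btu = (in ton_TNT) 1.626e-05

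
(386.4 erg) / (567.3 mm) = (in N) 6.811e-05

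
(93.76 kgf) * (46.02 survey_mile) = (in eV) 4.25e+26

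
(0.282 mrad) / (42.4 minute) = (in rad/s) 1.108e-07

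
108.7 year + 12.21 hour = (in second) 3.428e+09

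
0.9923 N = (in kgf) 0.1012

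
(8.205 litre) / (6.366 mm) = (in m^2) 1.289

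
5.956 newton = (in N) 5.956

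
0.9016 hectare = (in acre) 2.228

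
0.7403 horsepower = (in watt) 552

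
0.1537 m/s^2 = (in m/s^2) 0.1537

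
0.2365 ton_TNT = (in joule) 9.895e+08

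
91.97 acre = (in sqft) 4.006e+06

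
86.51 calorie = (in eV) 2.259e+21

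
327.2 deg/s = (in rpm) 54.53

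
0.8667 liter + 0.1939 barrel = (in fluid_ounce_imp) 1115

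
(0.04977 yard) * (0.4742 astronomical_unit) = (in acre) 7.978e+05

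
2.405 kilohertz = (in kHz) 2.405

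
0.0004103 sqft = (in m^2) 3.812e-05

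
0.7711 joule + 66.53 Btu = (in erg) 7.019e+11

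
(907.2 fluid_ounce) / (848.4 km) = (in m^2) 3.162e-08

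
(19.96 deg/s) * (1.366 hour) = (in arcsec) 3.534e+08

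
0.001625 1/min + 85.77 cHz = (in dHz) 8.577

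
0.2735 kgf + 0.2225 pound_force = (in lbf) 0.8255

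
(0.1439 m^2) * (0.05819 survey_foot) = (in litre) 2.552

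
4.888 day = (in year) 0.01339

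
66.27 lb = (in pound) 66.27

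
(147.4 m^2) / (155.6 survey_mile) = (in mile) 3.658e-07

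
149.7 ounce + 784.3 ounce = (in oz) 934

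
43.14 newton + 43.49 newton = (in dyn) 8.663e+06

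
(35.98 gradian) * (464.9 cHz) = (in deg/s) 150.5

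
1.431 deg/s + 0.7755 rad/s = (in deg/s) 45.86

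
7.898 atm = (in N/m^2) 8.003e+05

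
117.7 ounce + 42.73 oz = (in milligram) 4.548e+06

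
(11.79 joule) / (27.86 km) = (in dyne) 42.32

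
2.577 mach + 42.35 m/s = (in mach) 2.701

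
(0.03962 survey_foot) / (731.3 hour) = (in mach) 1.347e-11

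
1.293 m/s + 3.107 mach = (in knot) 2059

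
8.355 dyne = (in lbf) 1.878e-05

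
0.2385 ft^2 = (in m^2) 0.02216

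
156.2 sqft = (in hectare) 0.001451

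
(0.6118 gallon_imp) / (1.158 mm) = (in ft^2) 25.85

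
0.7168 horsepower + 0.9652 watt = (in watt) 535.5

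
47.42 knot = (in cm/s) 2439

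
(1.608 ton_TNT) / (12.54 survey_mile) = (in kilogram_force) 3.399e+04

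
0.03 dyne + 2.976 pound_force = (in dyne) 1.324e+06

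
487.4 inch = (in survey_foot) 40.62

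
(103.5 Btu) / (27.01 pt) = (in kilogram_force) 1.169e+06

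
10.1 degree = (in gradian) 11.22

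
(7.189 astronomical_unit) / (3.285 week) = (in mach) 1590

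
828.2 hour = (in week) 4.93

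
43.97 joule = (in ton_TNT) 1.051e-08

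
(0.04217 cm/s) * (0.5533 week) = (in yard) 154.3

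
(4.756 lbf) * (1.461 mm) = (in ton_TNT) 7.387e-12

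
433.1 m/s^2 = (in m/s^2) 433.1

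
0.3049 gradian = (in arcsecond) 987.9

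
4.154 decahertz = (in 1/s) 41.54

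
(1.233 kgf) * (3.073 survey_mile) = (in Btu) 56.68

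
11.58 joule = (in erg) 1.158e+08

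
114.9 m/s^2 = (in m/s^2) 114.9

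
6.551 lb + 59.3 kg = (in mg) 6.227e+07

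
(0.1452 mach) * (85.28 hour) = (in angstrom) 1.518e+17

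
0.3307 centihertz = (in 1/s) 0.003307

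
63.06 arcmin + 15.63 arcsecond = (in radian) 0.01842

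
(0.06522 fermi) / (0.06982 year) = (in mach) 8.699e-26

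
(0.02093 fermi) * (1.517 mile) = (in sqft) 5.5e-13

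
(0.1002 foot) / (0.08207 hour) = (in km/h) 0.0003721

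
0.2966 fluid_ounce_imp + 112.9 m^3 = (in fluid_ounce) 3.818e+06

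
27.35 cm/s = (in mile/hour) 0.6118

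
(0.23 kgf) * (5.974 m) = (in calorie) 3.22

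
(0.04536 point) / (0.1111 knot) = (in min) 4.666e-06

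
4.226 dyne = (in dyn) 4.226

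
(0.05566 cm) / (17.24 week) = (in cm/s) 5.338e-09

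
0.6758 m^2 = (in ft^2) 7.274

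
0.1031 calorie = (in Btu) 0.0004089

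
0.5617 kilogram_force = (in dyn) 5.508e+05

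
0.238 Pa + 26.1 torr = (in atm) 0.03434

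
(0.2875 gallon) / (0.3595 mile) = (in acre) 4.648e-10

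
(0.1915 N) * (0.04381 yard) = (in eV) 4.788e+16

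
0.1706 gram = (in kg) 0.0001706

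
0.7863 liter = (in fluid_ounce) 26.59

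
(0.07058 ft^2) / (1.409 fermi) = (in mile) 2.892e+09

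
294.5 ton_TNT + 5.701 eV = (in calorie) 2.945e+11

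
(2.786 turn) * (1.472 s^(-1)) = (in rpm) 246.1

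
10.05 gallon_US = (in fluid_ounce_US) 1286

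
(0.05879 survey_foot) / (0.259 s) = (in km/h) 0.2491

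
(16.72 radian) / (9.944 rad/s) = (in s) 1.681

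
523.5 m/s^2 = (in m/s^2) 523.5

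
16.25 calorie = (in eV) 4.244e+20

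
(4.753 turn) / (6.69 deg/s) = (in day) 0.00296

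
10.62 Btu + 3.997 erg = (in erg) 1.12e+11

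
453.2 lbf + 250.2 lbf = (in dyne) 3.129e+08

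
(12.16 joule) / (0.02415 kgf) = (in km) 0.05134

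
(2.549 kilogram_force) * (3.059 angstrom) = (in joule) 7.647e-09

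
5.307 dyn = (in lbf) 1.193e-05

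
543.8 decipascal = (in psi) 0.007887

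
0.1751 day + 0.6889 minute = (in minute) 252.8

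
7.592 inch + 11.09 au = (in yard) 1.814e+12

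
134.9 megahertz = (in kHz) 1.349e+05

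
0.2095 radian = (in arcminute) 720.2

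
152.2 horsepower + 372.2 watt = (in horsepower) 152.7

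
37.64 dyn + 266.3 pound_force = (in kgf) 120.8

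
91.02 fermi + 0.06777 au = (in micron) 1.014e+16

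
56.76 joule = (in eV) 3.543e+20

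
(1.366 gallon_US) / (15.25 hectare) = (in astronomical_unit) 2.267e-19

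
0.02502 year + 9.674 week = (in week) 10.98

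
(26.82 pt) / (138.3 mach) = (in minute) 3.349e-09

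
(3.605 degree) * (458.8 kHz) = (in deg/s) 1.654e+06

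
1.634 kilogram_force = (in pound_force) 3.602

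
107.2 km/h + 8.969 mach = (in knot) 5994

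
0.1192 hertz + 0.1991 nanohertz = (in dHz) 1.192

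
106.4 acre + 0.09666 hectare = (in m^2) 4.316e+05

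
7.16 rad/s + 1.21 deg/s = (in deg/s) 411.4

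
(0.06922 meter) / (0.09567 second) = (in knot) 1.406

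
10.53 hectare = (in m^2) 1.053e+05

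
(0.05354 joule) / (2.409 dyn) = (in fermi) 2.222e+18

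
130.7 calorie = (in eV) 3.413e+21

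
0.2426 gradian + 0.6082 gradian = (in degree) 0.7657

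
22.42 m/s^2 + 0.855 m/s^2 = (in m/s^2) 23.28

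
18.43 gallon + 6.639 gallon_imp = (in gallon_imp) 21.99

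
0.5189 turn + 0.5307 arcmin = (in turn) 0.5189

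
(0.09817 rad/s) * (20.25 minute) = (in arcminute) 4.1e+05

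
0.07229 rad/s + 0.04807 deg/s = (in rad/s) 0.07313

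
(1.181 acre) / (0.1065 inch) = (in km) 1767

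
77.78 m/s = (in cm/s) 7778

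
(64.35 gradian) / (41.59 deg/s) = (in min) 0.02321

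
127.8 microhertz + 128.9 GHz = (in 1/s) 1.289e+11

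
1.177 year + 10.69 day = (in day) 440.3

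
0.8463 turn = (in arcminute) 1.828e+04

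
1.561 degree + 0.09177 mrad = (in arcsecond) 5639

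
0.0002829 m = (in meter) 0.0002829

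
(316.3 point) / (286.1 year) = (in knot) 2.404e-11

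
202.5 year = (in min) 1.064e+08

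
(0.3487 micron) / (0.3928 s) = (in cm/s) 8.877e-05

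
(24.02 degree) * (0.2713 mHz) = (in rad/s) 0.0001137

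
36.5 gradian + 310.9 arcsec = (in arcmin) 1976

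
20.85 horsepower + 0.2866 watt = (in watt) 1.555e+04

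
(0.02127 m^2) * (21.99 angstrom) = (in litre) 4.677e-08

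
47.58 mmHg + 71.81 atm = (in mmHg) 5.462e+04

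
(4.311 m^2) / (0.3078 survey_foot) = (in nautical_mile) 0.02481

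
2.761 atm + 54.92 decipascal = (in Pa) 2.798e+05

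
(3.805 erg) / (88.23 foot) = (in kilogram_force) 1.443e-09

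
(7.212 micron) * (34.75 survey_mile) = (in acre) 9.966e-05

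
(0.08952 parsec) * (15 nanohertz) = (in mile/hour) 9.269e+07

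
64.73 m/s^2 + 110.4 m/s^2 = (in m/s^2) 175.1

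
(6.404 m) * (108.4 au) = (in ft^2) 1.118e+15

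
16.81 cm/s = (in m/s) 0.1681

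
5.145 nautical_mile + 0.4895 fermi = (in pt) 2.701e+07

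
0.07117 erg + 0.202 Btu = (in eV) 1.33e+21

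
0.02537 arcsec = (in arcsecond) 0.02537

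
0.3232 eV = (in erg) 5.178e-13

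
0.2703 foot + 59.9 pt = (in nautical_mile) 5.59e-05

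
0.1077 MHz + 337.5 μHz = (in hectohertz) 1077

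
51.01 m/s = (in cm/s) 5101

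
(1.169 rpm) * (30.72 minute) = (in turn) 35.91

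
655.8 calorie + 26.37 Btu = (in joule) 3.057e+04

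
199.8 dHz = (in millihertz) 1.998e+04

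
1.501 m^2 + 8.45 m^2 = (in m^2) 9.951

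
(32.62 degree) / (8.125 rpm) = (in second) 0.6691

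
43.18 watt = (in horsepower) 0.05791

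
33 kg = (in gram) 3.3e+04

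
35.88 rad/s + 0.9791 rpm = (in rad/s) 35.98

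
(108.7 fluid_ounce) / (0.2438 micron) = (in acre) 3.258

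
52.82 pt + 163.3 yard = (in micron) 1.493e+08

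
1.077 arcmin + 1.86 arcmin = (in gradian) 0.05439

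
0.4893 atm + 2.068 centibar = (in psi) 7.491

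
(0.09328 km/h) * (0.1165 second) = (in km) 3.019e-06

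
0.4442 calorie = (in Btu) 0.001762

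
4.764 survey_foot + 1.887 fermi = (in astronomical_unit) 9.706e-12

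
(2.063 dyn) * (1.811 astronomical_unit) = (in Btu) 5297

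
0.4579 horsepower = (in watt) 341.5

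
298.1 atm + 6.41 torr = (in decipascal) 3.021e+08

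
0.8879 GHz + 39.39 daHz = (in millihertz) 8.879e+11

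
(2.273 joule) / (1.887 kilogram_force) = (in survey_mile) 7.632e-05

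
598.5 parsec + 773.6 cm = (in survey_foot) 6.059e+19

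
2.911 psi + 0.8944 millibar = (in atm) 0.199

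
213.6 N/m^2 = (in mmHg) 1.602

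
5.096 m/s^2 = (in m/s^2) 5.096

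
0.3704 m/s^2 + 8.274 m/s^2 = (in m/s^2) 8.644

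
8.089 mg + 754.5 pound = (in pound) 754.5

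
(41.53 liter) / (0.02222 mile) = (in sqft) 0.0125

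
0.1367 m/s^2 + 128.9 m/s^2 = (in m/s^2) 129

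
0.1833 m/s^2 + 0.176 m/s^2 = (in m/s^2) 0.3593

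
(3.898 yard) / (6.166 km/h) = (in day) 2.409e-05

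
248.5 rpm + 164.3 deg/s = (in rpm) 275.9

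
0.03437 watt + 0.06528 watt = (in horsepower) 0.0001336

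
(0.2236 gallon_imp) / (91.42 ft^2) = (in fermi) 1.197e+11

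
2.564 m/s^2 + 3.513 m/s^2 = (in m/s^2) 6.077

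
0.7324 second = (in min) 0.01221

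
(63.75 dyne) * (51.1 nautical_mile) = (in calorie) 14.42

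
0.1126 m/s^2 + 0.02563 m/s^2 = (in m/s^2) 0.1382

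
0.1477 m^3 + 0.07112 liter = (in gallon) 39.04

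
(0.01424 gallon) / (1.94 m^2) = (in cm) 0.002779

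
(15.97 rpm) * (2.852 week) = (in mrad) 2.885e+09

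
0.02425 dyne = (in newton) 2.425e-07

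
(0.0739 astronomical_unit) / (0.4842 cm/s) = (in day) 2.643e+07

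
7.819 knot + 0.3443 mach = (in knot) 235.7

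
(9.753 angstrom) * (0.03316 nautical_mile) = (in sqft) 6.447e-07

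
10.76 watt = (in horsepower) 0.01443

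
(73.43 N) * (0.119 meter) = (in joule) 8.738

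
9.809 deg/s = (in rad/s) 0.1712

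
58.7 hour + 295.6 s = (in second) 2.116e+05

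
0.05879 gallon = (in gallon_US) 0.05879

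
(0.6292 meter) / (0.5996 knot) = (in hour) 0.0005666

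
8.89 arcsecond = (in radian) 4.31e-05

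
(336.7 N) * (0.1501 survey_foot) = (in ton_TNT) 3.682e-09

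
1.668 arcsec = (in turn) 1.287e-06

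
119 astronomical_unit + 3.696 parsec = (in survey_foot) 3.742e+17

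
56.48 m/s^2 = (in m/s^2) 56.48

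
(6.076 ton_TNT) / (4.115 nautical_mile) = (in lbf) 7.499e+05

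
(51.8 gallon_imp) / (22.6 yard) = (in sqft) 0.1227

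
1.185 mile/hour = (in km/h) 1.907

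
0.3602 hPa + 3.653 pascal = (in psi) 0.005754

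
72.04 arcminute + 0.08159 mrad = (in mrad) 21.04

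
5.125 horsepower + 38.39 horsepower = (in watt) 3.245e+04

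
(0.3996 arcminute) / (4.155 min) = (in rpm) 4.452e-06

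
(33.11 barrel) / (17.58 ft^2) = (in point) 9136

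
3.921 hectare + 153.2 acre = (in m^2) 6.592e+05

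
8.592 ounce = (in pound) 0.537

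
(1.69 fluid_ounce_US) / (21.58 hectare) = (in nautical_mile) 1.251e-13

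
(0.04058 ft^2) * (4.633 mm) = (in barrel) 0.0001099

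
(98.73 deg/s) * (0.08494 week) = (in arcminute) 3.043e+08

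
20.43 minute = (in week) 0.002027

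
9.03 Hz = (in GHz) 9.03e-09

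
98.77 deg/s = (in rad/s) 1.724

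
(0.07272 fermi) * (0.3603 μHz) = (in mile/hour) 5.861e-23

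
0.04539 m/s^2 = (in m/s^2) 0.04539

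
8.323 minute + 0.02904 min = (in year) 1.589e-05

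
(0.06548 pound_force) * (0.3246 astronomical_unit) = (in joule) 1.414e+10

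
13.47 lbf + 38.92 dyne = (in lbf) 13.47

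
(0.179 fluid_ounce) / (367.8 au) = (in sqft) 1.036e-18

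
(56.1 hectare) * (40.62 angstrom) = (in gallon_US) 0.602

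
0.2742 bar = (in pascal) 2.742e+04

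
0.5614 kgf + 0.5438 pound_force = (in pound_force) 1.781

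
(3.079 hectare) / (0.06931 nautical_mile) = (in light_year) 2.535e-14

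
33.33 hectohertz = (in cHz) 3.333e+05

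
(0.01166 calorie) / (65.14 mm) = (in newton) 0.7489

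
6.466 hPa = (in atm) 0.006381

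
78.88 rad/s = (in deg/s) 4519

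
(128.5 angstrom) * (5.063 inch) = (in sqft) 1.779e-08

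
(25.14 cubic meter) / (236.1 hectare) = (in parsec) 3.451e-22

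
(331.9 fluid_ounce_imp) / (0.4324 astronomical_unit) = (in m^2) 1.458e-13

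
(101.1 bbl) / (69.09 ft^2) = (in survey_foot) 8.216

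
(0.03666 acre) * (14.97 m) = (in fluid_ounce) 7.51e+07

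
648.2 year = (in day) 2.366e+05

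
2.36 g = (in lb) 0.005203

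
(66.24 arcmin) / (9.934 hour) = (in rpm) 5.145e-06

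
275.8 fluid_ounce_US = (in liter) 8.156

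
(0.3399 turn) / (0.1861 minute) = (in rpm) 1.826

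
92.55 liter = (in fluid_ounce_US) 3129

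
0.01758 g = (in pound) 3.876e-05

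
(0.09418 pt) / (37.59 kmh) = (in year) 1.009e-13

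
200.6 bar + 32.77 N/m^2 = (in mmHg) 1.505e+05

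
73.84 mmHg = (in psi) 1.428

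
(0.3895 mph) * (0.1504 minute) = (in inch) 61.86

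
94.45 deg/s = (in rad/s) 1.648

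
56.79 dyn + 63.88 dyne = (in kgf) 0.000123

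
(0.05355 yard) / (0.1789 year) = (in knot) 1.687e-08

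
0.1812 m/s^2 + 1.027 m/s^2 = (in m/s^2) 1.208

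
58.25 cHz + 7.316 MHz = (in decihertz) 7.316e+07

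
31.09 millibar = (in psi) 0.4509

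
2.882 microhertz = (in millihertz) 0.002882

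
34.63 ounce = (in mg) 9.817e+05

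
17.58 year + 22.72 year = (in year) 40.3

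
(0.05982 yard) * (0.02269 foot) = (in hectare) 3.783e-08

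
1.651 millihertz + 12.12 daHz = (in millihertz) 1.212e+05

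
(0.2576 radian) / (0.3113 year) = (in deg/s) 1.503e-06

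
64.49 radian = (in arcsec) 1.33e+07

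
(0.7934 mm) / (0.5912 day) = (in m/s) 1.553e-08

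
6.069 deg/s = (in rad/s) 0.1059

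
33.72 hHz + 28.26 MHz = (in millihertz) 2.826e+10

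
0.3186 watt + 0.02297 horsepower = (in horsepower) 0.0234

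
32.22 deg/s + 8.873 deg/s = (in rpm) 6.849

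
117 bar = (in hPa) 1.17e+05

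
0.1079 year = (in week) 5.626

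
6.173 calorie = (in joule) 25.83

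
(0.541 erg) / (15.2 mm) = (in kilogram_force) 3.629e-07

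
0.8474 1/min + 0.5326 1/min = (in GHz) 2.3e-11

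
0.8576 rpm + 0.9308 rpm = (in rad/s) 0.1873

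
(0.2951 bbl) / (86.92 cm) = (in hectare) 5.398e-06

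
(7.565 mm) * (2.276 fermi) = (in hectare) 1.722e-21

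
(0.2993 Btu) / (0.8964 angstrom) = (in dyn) 3.523e+17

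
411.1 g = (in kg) 0.4111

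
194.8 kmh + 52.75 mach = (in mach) 52.91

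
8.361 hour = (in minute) 501.7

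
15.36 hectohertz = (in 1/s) 1536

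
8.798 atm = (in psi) 129.3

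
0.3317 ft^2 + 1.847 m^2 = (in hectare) 0.0001878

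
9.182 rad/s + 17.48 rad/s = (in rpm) 254.6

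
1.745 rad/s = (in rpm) 16.66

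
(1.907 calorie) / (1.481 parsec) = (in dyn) 1.746e-11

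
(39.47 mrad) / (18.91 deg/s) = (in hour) 3.322e-05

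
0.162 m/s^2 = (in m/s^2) 0.162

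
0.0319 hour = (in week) 0.0001899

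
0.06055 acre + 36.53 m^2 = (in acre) 0.06958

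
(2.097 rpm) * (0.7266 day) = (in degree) 7.899e+05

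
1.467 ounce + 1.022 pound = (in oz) 17.82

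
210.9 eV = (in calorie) 8.076e-18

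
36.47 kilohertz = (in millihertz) 3.647e+07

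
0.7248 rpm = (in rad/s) 0.0759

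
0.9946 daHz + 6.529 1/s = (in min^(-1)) 988.5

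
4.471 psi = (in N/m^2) 3.083e+04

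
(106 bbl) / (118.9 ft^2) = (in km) 0.001526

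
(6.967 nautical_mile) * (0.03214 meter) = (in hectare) 0.04147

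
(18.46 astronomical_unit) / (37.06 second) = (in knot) 1.448e+11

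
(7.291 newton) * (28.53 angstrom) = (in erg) 0.208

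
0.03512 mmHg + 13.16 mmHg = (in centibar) 1.759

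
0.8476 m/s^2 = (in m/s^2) 0.8476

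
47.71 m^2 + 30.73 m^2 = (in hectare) 0.007844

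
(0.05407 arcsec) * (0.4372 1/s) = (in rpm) 1.094e-06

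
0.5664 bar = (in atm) 0.559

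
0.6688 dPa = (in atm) 6.601e-07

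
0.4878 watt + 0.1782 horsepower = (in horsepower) 0.1789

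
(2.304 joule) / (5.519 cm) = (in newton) 41.75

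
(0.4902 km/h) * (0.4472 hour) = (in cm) 2.192e+04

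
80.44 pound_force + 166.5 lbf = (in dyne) 1.098e+08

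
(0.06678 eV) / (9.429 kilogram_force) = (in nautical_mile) 6.248e-26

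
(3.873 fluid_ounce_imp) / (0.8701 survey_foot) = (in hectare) 4.149e-08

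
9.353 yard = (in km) 0.008552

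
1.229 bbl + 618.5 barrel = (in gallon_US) 2.603e+04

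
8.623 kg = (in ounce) 304.2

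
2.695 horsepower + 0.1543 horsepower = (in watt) 2125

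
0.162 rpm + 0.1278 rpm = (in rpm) 0.2898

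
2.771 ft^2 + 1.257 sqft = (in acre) 9.247e-05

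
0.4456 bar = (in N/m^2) 4.456e+04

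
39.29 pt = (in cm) 1.386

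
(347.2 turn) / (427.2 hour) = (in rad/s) 0.001418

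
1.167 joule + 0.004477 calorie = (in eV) 7.401e+18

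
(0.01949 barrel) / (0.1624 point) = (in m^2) 54.09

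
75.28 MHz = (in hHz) 7.528e+05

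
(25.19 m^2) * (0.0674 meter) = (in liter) 1698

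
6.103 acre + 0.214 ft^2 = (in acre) 6.103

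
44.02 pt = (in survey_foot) 0.05095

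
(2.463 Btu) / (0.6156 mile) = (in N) 2.623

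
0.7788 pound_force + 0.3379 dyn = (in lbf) 0.7788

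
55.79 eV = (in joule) 8.939e-18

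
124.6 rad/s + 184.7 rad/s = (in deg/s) 1.772e+04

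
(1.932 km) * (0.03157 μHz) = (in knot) 0.0001186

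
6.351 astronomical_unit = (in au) 6.351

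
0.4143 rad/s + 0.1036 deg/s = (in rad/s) 0.4161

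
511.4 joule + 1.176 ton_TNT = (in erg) 4.92e+16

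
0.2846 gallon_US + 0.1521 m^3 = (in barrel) 0.9635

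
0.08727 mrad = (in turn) 1.389e-05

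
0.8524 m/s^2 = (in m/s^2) 0.8524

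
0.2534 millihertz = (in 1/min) 0.0152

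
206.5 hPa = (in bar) 0.2065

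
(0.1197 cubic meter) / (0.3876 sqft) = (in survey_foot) 10.91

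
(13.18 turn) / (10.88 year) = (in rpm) 2.305e-06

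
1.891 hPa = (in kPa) 0.1891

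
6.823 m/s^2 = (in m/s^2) 6.823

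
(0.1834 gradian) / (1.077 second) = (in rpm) 0.02554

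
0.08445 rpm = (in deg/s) 0.5067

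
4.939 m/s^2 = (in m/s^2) 4.939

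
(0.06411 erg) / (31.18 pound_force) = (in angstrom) 0.4622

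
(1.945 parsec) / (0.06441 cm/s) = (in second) 9.318e+19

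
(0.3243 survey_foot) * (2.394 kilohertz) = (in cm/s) 2.366e+04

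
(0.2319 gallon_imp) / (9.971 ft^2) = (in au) 7.608e-15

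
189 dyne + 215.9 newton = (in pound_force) 48.54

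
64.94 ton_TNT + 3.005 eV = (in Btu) 2.575e+08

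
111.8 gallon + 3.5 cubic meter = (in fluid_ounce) 1.327e+05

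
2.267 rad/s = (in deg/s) 129.9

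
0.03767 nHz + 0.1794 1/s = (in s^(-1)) 0.1794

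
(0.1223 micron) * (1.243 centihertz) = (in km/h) 5.473e-09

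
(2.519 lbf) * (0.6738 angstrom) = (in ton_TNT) 1.804e-19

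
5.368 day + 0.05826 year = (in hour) 639.2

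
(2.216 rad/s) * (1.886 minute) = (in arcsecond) 5.172e+07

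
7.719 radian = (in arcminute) 2.654e+04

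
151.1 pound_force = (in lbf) 151.1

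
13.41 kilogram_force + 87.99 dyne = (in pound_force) 29.56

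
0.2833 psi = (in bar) 0.01953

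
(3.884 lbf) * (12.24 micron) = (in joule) 0.0002115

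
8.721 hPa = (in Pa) 872.1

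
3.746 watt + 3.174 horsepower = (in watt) 2371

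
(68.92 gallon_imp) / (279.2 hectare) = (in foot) 3.682e-07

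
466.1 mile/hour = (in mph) 466.1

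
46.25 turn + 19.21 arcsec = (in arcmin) 9.99e+05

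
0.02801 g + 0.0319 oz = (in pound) 0.002056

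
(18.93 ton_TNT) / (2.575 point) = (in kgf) 8.891e+12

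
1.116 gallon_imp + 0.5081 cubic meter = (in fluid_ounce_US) 1.735e+04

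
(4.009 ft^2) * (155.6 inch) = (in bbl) 9.259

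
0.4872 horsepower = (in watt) 363.3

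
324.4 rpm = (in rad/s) 33.97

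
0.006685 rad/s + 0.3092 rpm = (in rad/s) 0.03906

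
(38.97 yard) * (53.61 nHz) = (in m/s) 1.91e-06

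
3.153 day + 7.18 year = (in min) 3.778e+06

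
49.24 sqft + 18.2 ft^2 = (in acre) 0.001548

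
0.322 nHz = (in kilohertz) 3.22e-13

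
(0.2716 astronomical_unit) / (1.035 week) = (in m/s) 6.491e+04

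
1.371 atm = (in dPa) 1.389e+06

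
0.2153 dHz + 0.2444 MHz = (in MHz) 0.2444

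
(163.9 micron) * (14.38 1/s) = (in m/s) 0.002357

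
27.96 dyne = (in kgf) 2.851e-05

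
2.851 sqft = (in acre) 6.545e-05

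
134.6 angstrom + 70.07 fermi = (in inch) 5.299e-07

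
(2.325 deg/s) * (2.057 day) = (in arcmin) 2.479e+07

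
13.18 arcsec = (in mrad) 0.0639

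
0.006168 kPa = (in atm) 6.087e-05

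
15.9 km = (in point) 4.507e+07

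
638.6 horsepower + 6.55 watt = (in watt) 4.762e+05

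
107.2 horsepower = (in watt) 7.994e+04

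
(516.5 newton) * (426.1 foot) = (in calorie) 1.603e+04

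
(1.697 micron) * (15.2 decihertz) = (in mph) 5.77e-06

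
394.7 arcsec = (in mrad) 1.914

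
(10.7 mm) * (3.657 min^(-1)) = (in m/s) 0.0006522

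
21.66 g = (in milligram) 2.166e+04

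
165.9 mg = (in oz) 0.005852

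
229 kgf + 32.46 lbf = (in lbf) 537.3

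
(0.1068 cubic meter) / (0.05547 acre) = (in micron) 475.8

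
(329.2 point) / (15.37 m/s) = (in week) 1.249e-08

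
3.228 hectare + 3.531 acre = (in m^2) 4.657e+04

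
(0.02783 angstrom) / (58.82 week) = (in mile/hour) 1.75e-19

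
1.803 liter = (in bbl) 0.01134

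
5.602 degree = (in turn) 0.01556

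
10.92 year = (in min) 5.74e+06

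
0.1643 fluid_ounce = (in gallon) 0.001284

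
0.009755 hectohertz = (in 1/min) 58.53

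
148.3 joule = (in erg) 1.483e+09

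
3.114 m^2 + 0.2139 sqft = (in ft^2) 33.73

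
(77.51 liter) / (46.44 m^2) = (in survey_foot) 0.005476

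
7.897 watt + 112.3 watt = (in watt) 120.2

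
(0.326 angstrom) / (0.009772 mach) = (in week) 1.62e-17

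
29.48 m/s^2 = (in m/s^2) 29.48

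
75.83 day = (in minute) 1.092e+05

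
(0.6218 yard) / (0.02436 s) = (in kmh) 84.03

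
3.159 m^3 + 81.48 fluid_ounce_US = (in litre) 3161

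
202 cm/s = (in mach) 0.005932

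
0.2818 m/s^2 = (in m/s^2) 0.2818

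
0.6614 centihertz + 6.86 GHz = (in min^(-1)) 4.116e+11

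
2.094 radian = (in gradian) 133.3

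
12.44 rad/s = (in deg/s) 712.8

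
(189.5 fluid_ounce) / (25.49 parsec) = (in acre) 1.761e-24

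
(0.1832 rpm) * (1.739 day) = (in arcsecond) 5.946e+08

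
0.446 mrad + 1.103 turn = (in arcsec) 1.43e+06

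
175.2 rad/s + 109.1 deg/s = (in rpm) 1691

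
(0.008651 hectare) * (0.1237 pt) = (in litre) 3.775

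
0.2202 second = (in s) 0.2202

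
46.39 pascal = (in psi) 0.006728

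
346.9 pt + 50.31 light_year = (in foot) 1.562e+18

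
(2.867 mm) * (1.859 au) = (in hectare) 7.973e+04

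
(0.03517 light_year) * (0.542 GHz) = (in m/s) 1.803e+23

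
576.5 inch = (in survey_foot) 48.04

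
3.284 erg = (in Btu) 3.113e-10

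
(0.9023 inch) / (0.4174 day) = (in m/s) 6.355e-07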